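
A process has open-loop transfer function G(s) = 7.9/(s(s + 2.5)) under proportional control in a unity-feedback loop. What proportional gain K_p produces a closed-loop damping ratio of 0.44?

K_p = 1.02

Closed-loop characteristic equation: s² + 2.5s + K_p·7.9 = 0.
So ω_n = √(7.9K_p) and 2ζω_n = 2.5, giving ζ = 2.5/(2√(7.9K_p)).
Setting ζ = 0.44: √(7.9K_p) = 2.5/(2·0.44) = 2.841, so K_p = 8.071/7.9 = 1.02.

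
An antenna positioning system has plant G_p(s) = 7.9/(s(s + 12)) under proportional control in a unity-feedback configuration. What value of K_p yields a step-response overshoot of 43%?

From %OS = 100·exp(−πζ/√(1−ζ²)) = 43%, ζ = −ln(0.43)/√(π²+ln²(0.43)) = 0.2594.
Characteristic equation s² + 12s + 7.9K_p = 0 gives ζ = 12/(2√(7.9K_p)).
Setting ζ = 0.2594: √(7.9K_p) = 12/(2·0.2594) = 23.13, so K_p = 534.8/7.9 = 67.7.

K_p = 67.7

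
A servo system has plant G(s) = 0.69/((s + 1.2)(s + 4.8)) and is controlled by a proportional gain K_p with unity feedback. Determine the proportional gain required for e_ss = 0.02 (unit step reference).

The loop is type 0, so e_ss(step) = 1/(1 + K_pos) with K_pos = K_p·G(0).
G(0) = 0.1198. Require 1/(1 + K_p·0.1198) = 0.02, so 1 + 0.1198·K_p = 50.
K_p = (50 − 1)/0.1198 = 409.

K_p = 409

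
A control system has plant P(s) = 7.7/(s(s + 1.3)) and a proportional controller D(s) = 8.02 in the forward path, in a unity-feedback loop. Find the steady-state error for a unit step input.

The open loop D(s)P(s) has a pole at the origin (type 1), so the static position error constant is infinite and e_ss = 1/(1+∞) = 0.

0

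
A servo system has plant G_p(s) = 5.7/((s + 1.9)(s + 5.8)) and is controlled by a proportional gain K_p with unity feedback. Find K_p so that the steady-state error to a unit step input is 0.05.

K_p = 36.7

For a type-0 loop with proportional control, e_ss = 1/(1 + K_p·G_p(0)).
G_p(0) = 0.5172. Require 1/(1 + K_p·0.5172) = 0.05, so 1 + 0.5172·K_p = 20.
K_p = (20 − 1)/0.5172 = 36.7.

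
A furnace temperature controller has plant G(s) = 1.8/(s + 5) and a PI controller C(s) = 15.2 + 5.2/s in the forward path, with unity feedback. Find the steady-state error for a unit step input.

The open loop C(s)G(s) has a pole at the origin (type 1), so the static position error constant is infinite and e_ss = 1/(1+∞) = 0.

0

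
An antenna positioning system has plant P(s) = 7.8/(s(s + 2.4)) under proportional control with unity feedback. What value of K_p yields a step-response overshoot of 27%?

From %OS = 100·exp(−πζ/√(1−ζ²)) = 27%, ζ = −ln(0.27)/√(π²+ln²(0.27)) = 0.3847.
Characteristic equation s² + 2.4s + 7.8K_p = 0 gives ζ = 2.4/(2√(7.8K_p)).
Setting ζ = 0.3847: √(7.8K_p) = 2.4/(2·0.3847) = 3.119, so K_p = 9.73/7.8 = 1.25.

K_p = 1.25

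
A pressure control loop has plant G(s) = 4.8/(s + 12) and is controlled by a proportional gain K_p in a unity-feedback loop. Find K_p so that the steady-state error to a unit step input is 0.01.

K_p = 248

For a type-0 loop with proportional control, e_ss = 1/(1 + K_p·G(0)).
G(0) = 0.4. Require 1/(1 + K_p·0.4) = 0.01, so 1 + 0.4·K_p = 100.
K_p = (100 − 1)/0.4 = 248.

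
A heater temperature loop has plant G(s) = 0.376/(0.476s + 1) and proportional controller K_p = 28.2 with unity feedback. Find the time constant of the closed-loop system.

τ = 0.041 s

Closed loop: T(s) = K_p·G/(1+K_p·G) = 10.6/(0.476s + 1 + 10.6), with pole at s = −(1 + 10.6)/0.476 = −24.38.
Closed-loop time constant τ = 1/24.38 = 0.041 s.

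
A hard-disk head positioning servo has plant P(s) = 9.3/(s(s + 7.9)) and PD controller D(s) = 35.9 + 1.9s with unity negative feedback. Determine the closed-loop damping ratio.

Forward path: (35.9 + 1.9s)·9.3/(s(s+7.9)). The closed-loop characteristic equation is s² + (7.9 + 9.3·1.9)s + 9.3·35.9 = 0.
That is s² + 25.57s + 333.9 = 0, so ω_n = 18.27 rad/s and ζ = 25.57/(2·18.27) = 0.6997.

ζ = 0.7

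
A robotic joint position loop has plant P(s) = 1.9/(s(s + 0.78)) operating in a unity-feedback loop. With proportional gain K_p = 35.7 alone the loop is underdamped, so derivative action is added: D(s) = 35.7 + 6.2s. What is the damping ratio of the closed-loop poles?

ζ = 0.763

Forward path: (35.7 + 6.2s)·1.9/(s(s+0.78)). The closed-loop characteristic equation is s² + (0.78 + 1.9·6.2)s + 1.9·35.7 = 0.
That is s² + 12.56s + 67.83 = 0, so ω_n = 8.236 rad/s and ζ = 12.56/(2·8.236) = 0.7625.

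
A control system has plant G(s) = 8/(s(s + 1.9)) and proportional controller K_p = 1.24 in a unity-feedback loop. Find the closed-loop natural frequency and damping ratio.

ω_n = 3.15 rad/s, ζ = 0.302

1 + K_p·G(s) = 0 gives s² + 1.9s + 9.92 = 0.
So ω_n² = 9.92 ⇒ ω_n = 3.15 rad/s, and ζ = 1.9/(2ω_n) = 0.302.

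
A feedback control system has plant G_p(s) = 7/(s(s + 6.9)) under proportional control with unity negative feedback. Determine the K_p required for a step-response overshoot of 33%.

From %OS = 100·exp(−πζ/√(1−ζ²)) = 33%, ζ = −ln(0.33)/√(π²+ln²(0.33)) = 0.3328.
Characteristic equation s² + 6.9s + 7K_p = 0 gives ζ = 6.9/(2√(7K_p)).
Setting ζ = 0.3328: √(7K_p) = 6.9/(2·0.3328) = 10.37, so K_p = 107.5/7 = 15.4.

K_p = 15.4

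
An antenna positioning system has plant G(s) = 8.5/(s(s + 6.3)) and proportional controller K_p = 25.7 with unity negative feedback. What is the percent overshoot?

From 1 + K_pG(s) = 0: s² + 6.3s + 218.4 = 0 ⇒ ω_n = 14.78, ζ = 0.2131.
%OS = 100·exp(−πζ/√(1−ζ²)) = 100·exp(−π·0.2131/√0.9546) = 50.4%.

50.4%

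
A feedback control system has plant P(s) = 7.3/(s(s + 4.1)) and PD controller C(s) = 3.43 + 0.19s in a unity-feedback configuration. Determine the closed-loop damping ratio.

ζ = 0.548

Forward path: (3.43 + 0.19s)·7.3/(s(s+4.1)). The closed-loop characteristic equation is s² + (4.1 + 7.3·0.19)s + 7.3·3.43 = 0.
That is s² + 5.487s + 25.04 = 0, so ω_n = 5.004 rad/s and ζ = 5.487/(2·5.004) = 0.5483.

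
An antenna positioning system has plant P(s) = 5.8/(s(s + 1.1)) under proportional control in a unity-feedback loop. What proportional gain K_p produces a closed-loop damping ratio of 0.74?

K_p = 0.0952

Closed-loop characteristic equation: s² + 1.1s + K_p·5.8 = 0.
So ω_n = √(5.8K_p) and 2ζω_n = 1.1, giving ζ = 1.1/(2√(5.8K_p)).
Setting ζ = 0.74: √(5.8K_p) = 1.1/(2·0.74) = 0.7432, so K_p = 0.5524/5.8 = 0.0952.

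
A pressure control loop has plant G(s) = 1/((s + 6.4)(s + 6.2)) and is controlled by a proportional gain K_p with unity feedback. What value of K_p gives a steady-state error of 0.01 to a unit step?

K_p = 3930

The loop is type 0, so e_ss(step) = 1/(1 + K_pos) with K_pos = K_p·G(0).
G(0) = 0.0252. Require 1/(1 + K_p·0.0252) = 0.01, so 1 + 0.0252·K_p = 100.
K_p = (100 − 1)/0.0252 = 3930.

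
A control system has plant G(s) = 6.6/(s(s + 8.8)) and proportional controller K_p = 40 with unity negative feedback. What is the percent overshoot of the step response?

41.3%

The closed-loop denominator s² + 8.8s + 264 gives ω_n = √264 = 16.25 and ζ = 8.8/(2ω_n) = 0.2708.
%OS = 100·exp(−πζ/√(1−ζ²)) = 100·exp(−π·0.2708/√0.9267) = 41.3%.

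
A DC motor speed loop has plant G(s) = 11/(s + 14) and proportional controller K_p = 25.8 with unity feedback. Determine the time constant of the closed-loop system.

τ = 0.00336 s

Closed-loop transfer function: T(s) = K_p·G(s)/(1 + K_p·G(s)) = 283.8/(s + 14 + 283.8) = 283.8/(s + 297.8).
Time constant τ = 1/297.8 = 0.00336 s.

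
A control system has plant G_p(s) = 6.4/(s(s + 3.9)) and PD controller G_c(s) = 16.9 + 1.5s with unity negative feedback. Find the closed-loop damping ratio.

Forward path: (16.9 + 1.5s)·6.4/(s(s+3.9)). The closed-loop characteristic equation is s² + (3.9 + 6.4·1.5)s + 6.4·16.9 = 0.
That is s² + 13.5s + 108.2 = 0, so ω_n = 10.4 rad/s and ζ = 13.5/(2·10.4) = 0.649.

ζ = 0.649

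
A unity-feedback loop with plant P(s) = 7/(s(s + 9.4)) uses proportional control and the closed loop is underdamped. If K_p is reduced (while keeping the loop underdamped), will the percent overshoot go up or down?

ζ = 9.4/(2√(7K_p)) rises as K_p falls; higher damping means less overshoot.

decrease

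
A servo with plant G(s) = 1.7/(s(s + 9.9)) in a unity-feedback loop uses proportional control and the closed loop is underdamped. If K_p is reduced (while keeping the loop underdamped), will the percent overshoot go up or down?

decrease

ζ = 9.9/(2√(1.7K_p)) rises as K_p falls; higher damping means less overshoot.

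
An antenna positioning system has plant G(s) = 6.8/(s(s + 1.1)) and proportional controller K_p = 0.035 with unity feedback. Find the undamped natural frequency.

ω_n = 0.488 rad/s

With unity feedback the closed-loop characteristic equation is s² + 1.1s + 0.035·6.8 = s² + 1.1s + 0.238 = 0.
So ω_n² = 0.238 ⇒ ω_n = 0.4879 rad/s, and ζ = 1.1/(2ω_n) = 1.13.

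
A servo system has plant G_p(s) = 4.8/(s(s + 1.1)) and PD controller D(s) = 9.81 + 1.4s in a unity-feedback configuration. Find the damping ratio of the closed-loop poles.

ζ = 0.57

Forward path: (9.81 + 1.4s)·4.8/(s(s+1.1)). The closed-loop characteristic equation is s² + (1.1 + 4.8·1.4)s + 4.8·9.81 = 0.
That is s² + 7.82s + 47.09 = 0, so ω_n = 6.862 rad/s and ζ = 7.82/(2·6.862) = 0.5698.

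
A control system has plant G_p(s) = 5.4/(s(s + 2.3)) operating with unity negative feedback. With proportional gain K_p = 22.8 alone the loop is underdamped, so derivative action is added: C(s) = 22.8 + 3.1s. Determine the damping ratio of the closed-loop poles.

Forward path: (22.8 + 3.1s)·5.4/(s(s+2.3)). The closed-loop characteristic equation is s² + (2.3 + 5.4·3.1)s + 5.4·22.8 = 0.
That is s² + 19.04s + 123.1 = 0, so ω_n = 11.1 rad/s and ζ = 19.04/(2·11.1) = 0.858.

ζ = 0.858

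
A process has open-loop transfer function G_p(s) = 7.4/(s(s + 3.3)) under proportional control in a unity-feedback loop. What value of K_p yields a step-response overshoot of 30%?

K_p = 2.87

From %OS = 100·exp(−πζ/√(1−ζ²)) = 30%, ζ = −ln(0.3)/√(π²+ln²(0.3)) = 0.3579.
Characteristic equation s² + 3.3s + 7.4K_p = 0 gives ζ = 3.3/(2√(7.4K_p)).
Setting ζ = 0.3579: √(7.4K_p) = 3.3/(2·0.3579) = 4.611, so K_p = 21.26/7.4 = 2.87.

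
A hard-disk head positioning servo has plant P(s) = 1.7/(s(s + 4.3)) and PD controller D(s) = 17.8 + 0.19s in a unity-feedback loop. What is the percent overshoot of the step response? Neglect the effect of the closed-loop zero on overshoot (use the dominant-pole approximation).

23.3%

Forward path: (17.8 + 0.19s)·1.7/(s(s+4.3)). The closed-loop characteristic equation is s² + (4.3 + 1.7·0.19)s + 1.7·17.8 = 0.
That is s² + 4.623s + 30.26 = 0, so ω_n = 5.501 rad/s and ζ = 4.623/(2·5.501) = 0.4202.
%OS = 100·exp(−πζ/√(1−ζ²)) = 23.3%.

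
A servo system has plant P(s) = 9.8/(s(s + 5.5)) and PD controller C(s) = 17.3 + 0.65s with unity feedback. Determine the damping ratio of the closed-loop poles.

Forward path: (17.3 + 0.65s)·9.8/(s(s+5.5)). The closed-loop characteristic equation is s² + (5.5 + 9.8·0.65)s + 9.8·17.3 = 0.
That is s² + 11.87s + 169.5 = 0, so ω_n = 13.02 rad/s and ζ = 11.87/(2·13.02) = 0.4558.

ζ = 0.456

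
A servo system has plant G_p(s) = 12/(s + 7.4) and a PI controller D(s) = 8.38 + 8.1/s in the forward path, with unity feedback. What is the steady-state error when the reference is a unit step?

The open loop D(s)G_p(s) has a pole at the origin (type 1), so the static position error constant is infinite and e_ss = 1/(1+∞) = 0.

0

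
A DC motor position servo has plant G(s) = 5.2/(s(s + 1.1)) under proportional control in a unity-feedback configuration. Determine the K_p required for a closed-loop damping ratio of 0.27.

Closed-loop characteristic equation: s² + 1.1s + K_p·5.2 = 0.
So ω_n = √(5.2K_p) and 2ζω_n = 1.1, giving ζ = 1.1/(2√(5.2K_p)).
Setting ζ = 0.27: √(5.2K_p) = 1.1/(2·0.27) = 2.037, so K_p = 4.15/5.2 = 0.798.

K_p = 0.798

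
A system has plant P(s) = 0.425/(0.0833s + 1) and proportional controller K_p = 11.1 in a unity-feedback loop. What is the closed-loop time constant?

τ = 0.0146 s

Closed loop: T(s) = K_p·P/(1+K_p·P) = 4.717/(0.0833s + 1 + 4.717), with pole at s = −(1 + 4.717)/0.0833 = −68.64.
Closed-loop time constant τ = 1/68.64 = 0.0146 s.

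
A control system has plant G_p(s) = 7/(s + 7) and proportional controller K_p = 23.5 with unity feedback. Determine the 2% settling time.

Closed-loop transfer function: T(s) = K_p·G_p(s)/(1 + K_p·G_p(s)) = 164.5/(s + 7 + 164.5) = 164.5/(s + 171.5).
Time constant τ = 1/171.5 = 0.005831 s, so the 2% settling time is about 4τ = 0.0233 s.

T_s ≈ 0.0233 s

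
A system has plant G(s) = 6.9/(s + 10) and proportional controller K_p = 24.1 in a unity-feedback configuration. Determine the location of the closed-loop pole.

s = -176.3

Closed-loop transfer function: T(s) = K_p·G(s)/(1 + K_p·G(s)) = 166.3/(s + 10 + 166.3) = 166.3/(s + 176.3).
The closed-loop pole is at s = −176.3.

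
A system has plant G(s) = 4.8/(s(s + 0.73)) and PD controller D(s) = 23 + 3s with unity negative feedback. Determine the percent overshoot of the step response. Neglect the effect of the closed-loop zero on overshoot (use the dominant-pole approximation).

3.84%

Forward path: (23 + 3s)·4.8/(s(s+0.73)). The closed-loop characteristic equation is s² + (0.73 + 4.8·3)s + 4.8·23 = 0.
That is s² + 15.13s + 110.4 = 0, so ω_n = 10.51 rad/s and ζ = 15.13/(2·10.51) = 0.72.
%OS = 100·exp(−πζ/√(1−ζ²)) = 3.84%.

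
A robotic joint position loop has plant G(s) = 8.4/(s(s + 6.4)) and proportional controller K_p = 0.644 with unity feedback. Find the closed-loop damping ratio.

ζ = 1.38

With unity feedback the closed-loop characteristic equation is s² + 6.4s + 0.644·8.4 = s² + 6.4s + 5.41 = 0.
Matching s² + 2ζω_n s + ω_n²: ω_n = √5.41 = 2.326 rad/s and 2ζω_n = 6.4, so ζ = 6.4/(2·2.326) = 1.38.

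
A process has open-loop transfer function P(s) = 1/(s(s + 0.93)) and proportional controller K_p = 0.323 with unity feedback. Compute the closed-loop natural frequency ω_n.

The closed-loop denominator is s(s+0.93) + 0.323·1 = s² + 0.93s + 0.323.
So ω_n² = 0.323 ⇒ ω_n = 0.5683 rad/s, and ζ = 0.93/(2ω_n) = 0.818.

ω_n = 0.568 rad/s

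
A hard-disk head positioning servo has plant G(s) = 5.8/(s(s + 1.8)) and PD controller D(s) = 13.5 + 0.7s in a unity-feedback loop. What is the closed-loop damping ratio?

ζ = 0.331

Forward path: (13.5 + 0.7s)·5.8/(s(s+1.8)). The closed-loop characteristic equation is s² + (1.8 + 5.8·0.7)s + 5.8·13.5 = 0.
That is s² + 5.86s + 78.3 = 0, so ω_n = 8.849 rad/s and ζ = 5.86/(2·8.849) = 0.3311.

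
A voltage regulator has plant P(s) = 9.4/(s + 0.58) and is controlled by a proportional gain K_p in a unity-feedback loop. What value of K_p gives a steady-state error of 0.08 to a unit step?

Steady-state error for a unit step on this type-0 loop is 1/(1 + K_p·P(0)).
P(0) = 16.21. Require 1/(1 + K_p·16.21) = 0.08, so 1 + 16.21·K_p = 12.5.
K_p = (12.5 − 1)/16.21 = 0.71.

K_p = 0.71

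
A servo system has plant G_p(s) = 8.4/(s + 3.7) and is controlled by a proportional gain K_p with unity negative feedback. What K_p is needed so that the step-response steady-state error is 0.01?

Steady-state error for a unit step on this type-0 loop is 1/(1 + K_p·G_p(0)).
G_p(0) = 2.27. Require 1/(1 + K_p·2.27) = 0.01, so 1 + 2.27·K_p = 100.
K_p = (100 − 1)/2.27 = 43.6.

K_p = 43.6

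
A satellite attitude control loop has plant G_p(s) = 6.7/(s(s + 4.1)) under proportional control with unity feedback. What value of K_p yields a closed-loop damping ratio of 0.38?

Closed-loop characteristic equation: s² + 4.1s + K_p·6.7 = 0.
So ω_n = √(6.7K_p) and 2ζω_n = 4.1, giving ζ = 4.1/(2√(6.7K_p)).
Setting ζ = 0.38: √(6.7K_p) = 4.1/(2·0.38) = 5.395, so K_p = 29.1/6.7 = 4.34.

K_p = 4.34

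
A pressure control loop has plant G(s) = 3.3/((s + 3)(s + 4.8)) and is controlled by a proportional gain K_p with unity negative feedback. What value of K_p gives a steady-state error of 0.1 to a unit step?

The loop is type 0, so e_ss(step) = 1/(1 + K_pos) with K_pos = K_p·G(0).
G(0) = 0.2292. Require 1/(1 + K_p·0.2292) = 0.1, so 1 + 0.2292·K_p = 10.
K_p = (10 − 1)/0.2292 = 39.3.

K_p = 39.3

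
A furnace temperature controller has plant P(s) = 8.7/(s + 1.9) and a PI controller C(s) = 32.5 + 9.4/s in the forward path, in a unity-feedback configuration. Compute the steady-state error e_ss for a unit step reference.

0

The open loop C(s)P(s) has a pole at the origin (type 1), so the static position error constant is infinite and e_ss = 1/(1+∞) = 0.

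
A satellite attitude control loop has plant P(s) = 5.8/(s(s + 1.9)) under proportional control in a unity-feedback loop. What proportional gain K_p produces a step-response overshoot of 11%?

K_p = 0.471

From %OS = 100·exp(−πζ/√(1−ζ²)) = 11%, ζ = −ln(0.11)/√(π²+ln²(0.11)) = 0.5749.
Characteristic equation s² + 1.9s + 5.8K_p = 0 gives ζ = 1.9/(2√(5.8K_p)).
Setting ζ = 0.5749: √(5.8K_p) = 1.9/(2·0.5749) = 1.652, so K_p = 2.731/5.8 = 0.471.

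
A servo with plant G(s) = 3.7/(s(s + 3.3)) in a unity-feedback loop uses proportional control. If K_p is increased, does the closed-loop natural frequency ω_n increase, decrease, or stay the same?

ω_n = √(3.7·K_p), which grows with K_p.

increase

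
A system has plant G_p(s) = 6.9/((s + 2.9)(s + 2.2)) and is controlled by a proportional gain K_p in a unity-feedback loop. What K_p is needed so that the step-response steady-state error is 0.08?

K_p = 10.6

For a type-0 loop with proportional control, e_ss = 1/(1 + K_p·G_p(0)).
G_p(0) = 1.082. Require 1/(1 + K_p·1.082) = 0.08, so 1 + 1.082·K_p = 12.5.
K_p = (12.5 − 1)/1.082 = 10.6.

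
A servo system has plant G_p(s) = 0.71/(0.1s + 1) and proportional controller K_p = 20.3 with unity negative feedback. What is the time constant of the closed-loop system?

Closed loop: T(s) = K_p·G_p/(1+K_p·G_p) = 14.41/(0.1s + 1 + 14.41), with pole at s = −(1 + 14.41)/0.1 = −154.1.
Closed-loop time constant τ = 1/154.1 = 0.00649 s.

τ = 0.00649 s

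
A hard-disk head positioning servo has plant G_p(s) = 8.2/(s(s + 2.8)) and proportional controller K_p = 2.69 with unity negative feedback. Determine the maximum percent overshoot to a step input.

37.5%

From 1 + K_pG_p(s) = 0: s² + 2.8s + 22.06 = 0 ⇒ ω_n = 4.697, ζ = 0.2981.
%OS = 100·exp(−πζ/√(1−ζ²)) = 100·exp(−π·0.2981/√0.9111) = 37.5%.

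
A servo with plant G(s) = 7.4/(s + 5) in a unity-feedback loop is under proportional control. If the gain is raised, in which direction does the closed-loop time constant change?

Closed-loop pole is at s = −(5+K_p·7.4); larger K_p moves it further left, so τ = 1/(5+K_p·7.4) decreases.

decrease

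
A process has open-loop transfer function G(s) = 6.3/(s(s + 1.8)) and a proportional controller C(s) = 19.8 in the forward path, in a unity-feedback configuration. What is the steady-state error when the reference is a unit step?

The open loop C(s)G(s) has a pole at the origin (type 1), so the static position error constant is infinite and e_ss = 1/(1+∞) = 0.

0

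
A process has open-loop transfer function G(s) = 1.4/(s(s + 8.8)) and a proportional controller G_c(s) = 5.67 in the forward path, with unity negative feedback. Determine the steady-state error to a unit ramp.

1.11

The loop has one pole at the origin (type 1). Velocity error constant K_v = lim_{s→0} s·G_c(s)G(s) = 5.67·1.4/8.8 = 0.902.
Steady-state error to a unit ramp: e_ss = 1/K_v = 1.11.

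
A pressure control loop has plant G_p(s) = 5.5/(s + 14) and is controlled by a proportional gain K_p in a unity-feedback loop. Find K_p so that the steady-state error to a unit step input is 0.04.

K_p = 61.1

The loop is type 0, so e_ss(step) = 1/(1 + K_pos) with K_pos = K_p·G_p(0).
G_p(0) = 0.3929. Require 1/(1 + K_p·0.3929) = 0.04, so 1 + 0.3929·K_p = 25.
K_p = (25 − 1)/0.3929 = 61.1.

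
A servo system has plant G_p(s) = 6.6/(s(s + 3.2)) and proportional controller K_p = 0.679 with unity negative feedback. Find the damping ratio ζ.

ζ = 0.756

1 + K_p·G_p(s) = 0 gives s² + 3.2s + 4.481 = 0.
So ω_n² = 4.481 ⇒ ω_n = 2.117 rad/s, and ζ = 3.2/(2ω_n) = 0.756.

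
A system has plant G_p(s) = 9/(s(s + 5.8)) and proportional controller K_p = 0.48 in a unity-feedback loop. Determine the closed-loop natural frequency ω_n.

With unity feedback the closed-loop characteristic equation is s² + 5.8s + 0.48·9 = s² + 5.8s + 4.32 = 0.
Matching s² + 2ζω_n s + ω_n²: ω_n = √4.32 = 2.078 rad/s and 2ζω_n = 5.8, so ζ = 5.8/(2·2.078) = 1.4.

ω_n = 2.08 rad/s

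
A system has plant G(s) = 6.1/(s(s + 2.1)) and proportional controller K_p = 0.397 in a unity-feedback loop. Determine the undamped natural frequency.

ω_n = 1.56 rad/s

1 + K_p·G(s) = 0 gives s² + 2.1s + 2.422 = 0.
Matching s² + 2ζω_n s + ω_n²: ω_n = √2.422 = 1.556 rad/s and 2ζω_n = 2.1, so ζ = 2.1/(2·1.556) = 0.675.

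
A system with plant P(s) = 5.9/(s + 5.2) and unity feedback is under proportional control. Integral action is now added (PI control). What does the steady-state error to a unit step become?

0

Adding integral action puts a pole at s = 0 in the forward path, raising the system type to 1; a type-1 loop has zero steady-state error to a step.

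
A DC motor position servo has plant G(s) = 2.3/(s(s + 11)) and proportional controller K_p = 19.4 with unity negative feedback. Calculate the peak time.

T_p = 0.829 s

From 1 + K_pG(s) = 0: s² + 11s + 44.62 = 0 ⇒ ω_n = 6.68, ζ = 0.8234.
Damped frequency ω_d = ω_n√(1−ζ²) = 3.791 rad/s, so peak time T_p = π/ω_d = 0.829 s.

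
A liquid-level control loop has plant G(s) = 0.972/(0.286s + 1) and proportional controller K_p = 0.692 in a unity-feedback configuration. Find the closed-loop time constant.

Closed loop: T(s) = K_p·G/(1+K_p·G) = 0.6726/(0.286s + 1 + 0.6726), with pole at s = −(1 + 0.6726)/0.286 = −5.848.
Closed-loop time constant τ = 1/5.848 = 0.171 s.

τ = 0.171 s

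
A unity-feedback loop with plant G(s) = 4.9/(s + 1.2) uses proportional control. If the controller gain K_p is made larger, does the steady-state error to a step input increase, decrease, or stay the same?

decrease

The position error constant K_pos = K_p·G(0) grows with K_p, and e_ss = 1/(1+K_pos) falls.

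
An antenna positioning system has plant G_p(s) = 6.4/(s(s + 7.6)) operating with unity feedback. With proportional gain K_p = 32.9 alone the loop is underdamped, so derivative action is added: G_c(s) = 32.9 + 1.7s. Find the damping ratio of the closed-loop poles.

ζ = 0.637

Forward path: (32.9 + 1.7s)·6.4/(s(s+7.6)). The closed-loop characteristic equation is s² + (7.6 + 6.4·1.7)s + 6.4·32.9 = 0.
That is s² + 18.48s + 210.6 = 0, so ω_n = 14.51 rad/s and ζ = 18.48/(2·14.51) = 0.6368.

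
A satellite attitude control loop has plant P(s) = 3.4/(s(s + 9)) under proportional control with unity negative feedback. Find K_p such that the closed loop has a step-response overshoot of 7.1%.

K_p = 14.4

From %OS = 100·exp(−πζ/√(1−ζ²)) = 7.1%, ζ = −ln(0.071)/√(π²+ln²(0.071)) = 0.6441.
Characteristic equation s² + 9s + 3.4K_p = 0 gives ζ = 9/(2√(3.4K_p)).
Setting ζ = 0.6441: √(3.4K_p) = 9/(2·0.6441) = 6.987, so K_p = 48.82/3.4 = 14.4.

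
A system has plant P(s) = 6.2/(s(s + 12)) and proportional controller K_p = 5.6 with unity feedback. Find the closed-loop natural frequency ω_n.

ω_n = 5.89 rad/s

1 + K_p·P(s) = 0 gives s² + 12s + 34.72 = 0.
Matching s² + 2ζω_n s + ω_n²: ω_n = √34.72 = 5.892 rad/s and 2ζω_n = 12, so ζ = 12/(2·5.892) = 1.02.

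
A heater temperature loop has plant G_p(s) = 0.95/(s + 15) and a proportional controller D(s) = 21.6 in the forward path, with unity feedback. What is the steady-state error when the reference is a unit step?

0.422

The loop is type 0. Static position error constant K_pos = D(0)·G_p(0) = 21.6·0.06333 = 1.368.
Steady-state error to a unit step: e_ss = 1/(1+K_pos) = 1/2.368 = 0.422.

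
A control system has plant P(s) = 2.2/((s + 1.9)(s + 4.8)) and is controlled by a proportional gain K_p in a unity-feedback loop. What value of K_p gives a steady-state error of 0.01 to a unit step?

Steady-state error for a unit step on this type-0 loop is 1/(1 + K_p·P(0)).
P(0) = 0.2412. Require 1/(1 + K_p·0.2412) = 0.01, so 1 + 0.2412·K_p = 100.
K_p = (100 − 1)/0.2412 = 410.

K_p = 410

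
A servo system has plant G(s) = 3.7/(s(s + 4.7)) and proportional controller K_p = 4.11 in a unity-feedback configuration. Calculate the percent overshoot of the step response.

The closed-loop denominator s² + 4.7s + 15.21 gives ω_n = √15.21 = 3.9 and ζ = 4.7/(2ω_n) = 0.6026.
%OS = 100·exp(−πζ/√(1−ζ²)) = 100·exp(−π·0.6026/√0.6368) = 9.33%.

9.33%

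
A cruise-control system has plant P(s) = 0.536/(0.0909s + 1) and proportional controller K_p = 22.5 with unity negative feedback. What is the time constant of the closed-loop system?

τ = 0.00696 s

Closed loop: T(s) = K_p·P/(1+K_p·P) = 12.06/(0.0909s + 1 + 12.06), with pole at s = −(1 + 12.06)/0.0909 = −143.7.
Closed-loop time constant τ = 1/143.7 = 0.00696 s.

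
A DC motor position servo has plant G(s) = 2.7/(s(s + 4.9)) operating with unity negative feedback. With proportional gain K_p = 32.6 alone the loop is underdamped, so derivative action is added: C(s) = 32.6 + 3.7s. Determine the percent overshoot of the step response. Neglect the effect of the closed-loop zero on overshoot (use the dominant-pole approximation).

Forward path: (32.6 + 3.7s)·2.7/(s(s+4.9)). The closed-loop characteristic equation is s² + (4.9 + 2.7·3.7)s + 2.7·32.6 = 0.
That is s² + 14.89s + 88.02 = 0, so ω_n = 9.382 rad/s and ζ = 14.89/(2·9.382) = 0.7935.
%OS = 100·exp(−πζ/√(1−ζ²)) = 1.66%.

1.66%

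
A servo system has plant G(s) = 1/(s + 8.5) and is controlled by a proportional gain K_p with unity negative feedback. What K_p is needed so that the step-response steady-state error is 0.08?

K_p = 97.8

For a type-0 loop with proportional control, e_ss = 1/(1 + K_p·G(0)).
G(0) = 0.1176. Require 1/(1 + K_p·0.1176) = 0.08, so 1 + 0.1176·K_p = 12.5.
K_p = (12.5 − 1)/0.1176 = 97.8.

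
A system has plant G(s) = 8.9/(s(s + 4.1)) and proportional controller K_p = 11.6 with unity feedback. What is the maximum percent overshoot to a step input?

52.4%

Closed-loop characteristic equation: s² + 4.1s + 103.2 = 0, so ω_n = 10.16 rad/s and ζ = 4.1/(2·10.16) = 0.2018.
%OS = 100·exp(−πζ/√(1−ζ²)) = 100·exp(−π·0.2018/√0.9593) = 52.4%.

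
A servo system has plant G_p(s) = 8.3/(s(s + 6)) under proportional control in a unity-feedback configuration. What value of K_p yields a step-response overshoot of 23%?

K_p = 6.04

From %OS = 100·exp(−πζ/√(1−ζ²)) = 23%, ζ = −ln(0.23)/√(π²+ln²(0.23)) = 0.4237.
Characteristic equation s² + 6s + 8.3K_p = 0 gives ζ = 6/(2√(8.3K_p)).
Setting ζ = 0.4237: √(8.3K_p) = 6/(2·0.4237) = 7.08, so K_p = 50.12/8.3 = 6.04.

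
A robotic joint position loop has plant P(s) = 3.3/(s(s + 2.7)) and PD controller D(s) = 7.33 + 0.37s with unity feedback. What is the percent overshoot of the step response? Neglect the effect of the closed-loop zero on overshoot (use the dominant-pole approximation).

Forward path: (7.33 + 0.37s)·3.3/(s(s+2.7)). The closed-loop characteristic equation is s² + (2.7 + 3.3·0.37)s + 3.3·7.33 = 0.
That is s² + 3.921s + 24.19 = 0, so ω_n = 4.918 rad/s and ζ = 3.921/(2·4.918) = 0.3986.
%OS = 100·exp(−πζ/√(1−ζ²)) = 25.5%.

25.5%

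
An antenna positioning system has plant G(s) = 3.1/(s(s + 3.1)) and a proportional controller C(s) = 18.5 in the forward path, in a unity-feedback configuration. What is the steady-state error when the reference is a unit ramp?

0.0541

The loop has one pole at the origin (type 1). Velocity error constant K_v = lim_{s→0} s·C(s)G(s) = 18.5·3.1/3.1 = 18.5.
Steady-state error to a unit ramp: e_ss = 1/K_v = 0.0541.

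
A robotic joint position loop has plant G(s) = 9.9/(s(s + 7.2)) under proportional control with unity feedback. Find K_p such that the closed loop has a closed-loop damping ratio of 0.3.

K_p = 14.5

Closed-loop characteristic equation: s² + 7.2s + K_p·9.9 = 0.
So ω_n = √(9.9K_p) and 2ζω_n = 7.2, giving ζ = 7.2/(2√(9.9K_p)).
Setting ζ = 0.3: √(9.9K_p) = 7.2/(2·0.3) = 12, so K_p = 144/9.9 = 14.5.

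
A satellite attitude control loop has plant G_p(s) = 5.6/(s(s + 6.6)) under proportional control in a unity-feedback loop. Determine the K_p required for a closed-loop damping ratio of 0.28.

Closed-loop characteristic equation: s² + 6.6s + K_p·5.6 = 0.
So ω_n = √(5.6K_p) and 2ζω_n = 6.6, giving ζ = 6.6/(2√(5.6K_p)).
Setting ζ = 0.28: √(5.6K_p) = 6.6/(2·0.28) = 11.79, so K_p = 138.9/5.6 = 24.8.

K_p = 24.8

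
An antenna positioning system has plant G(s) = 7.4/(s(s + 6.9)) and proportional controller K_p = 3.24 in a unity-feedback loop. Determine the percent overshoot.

4.42%

Closed-loop characteristic equation: s² + 6.9s + 23.98 = 0, so ω_n = 4.897 rad/s and ζ = 6.9/(2·4.897) = 0.7046.
%OS = 100·exp(−πζ/√(1−ζ²)) = 100·exp(−π·0.7046/√0.5036) = 4.42%.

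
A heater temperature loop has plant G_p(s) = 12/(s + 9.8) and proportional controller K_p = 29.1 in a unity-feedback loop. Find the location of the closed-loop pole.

Closed-loop transfer function: T(s) = K_p·G_p(s)/(1 + K_p·G_p(s)) = 349.2/(s + 9.8 + 349.2) = 349.2/(s + 359).
The closed-loop pole is at s = −359.

s = -359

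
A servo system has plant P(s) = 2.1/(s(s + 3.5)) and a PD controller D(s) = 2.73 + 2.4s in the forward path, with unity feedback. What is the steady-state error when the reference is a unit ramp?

0.611

The loop has one pole at the origin (type 1). Velocity error constant K_v = lim_{s→0} s·D(s)P(s) = 2.73·2.1/3.5 = 1.638.
Steady-state error to a unit ramp: e_ss = 1/K_v = 0.611.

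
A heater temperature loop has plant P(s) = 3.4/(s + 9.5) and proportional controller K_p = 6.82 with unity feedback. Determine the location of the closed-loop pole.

Closed-loop transfer function: T(s) = K_p·P(s)/(1 + K_p·P(s)) = 23.19/(s + 9.5 + 23.19) = 23.19/(s + 32.69).
The closed-loop pole is at s = −32.69.

s = -32.69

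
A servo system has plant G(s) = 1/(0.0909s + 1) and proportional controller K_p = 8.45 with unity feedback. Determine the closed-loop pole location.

Closed loop: T(s) = K_p·G/(1+K_p·G) = 8.45/(0.0909s + 1 + 8.45), with pole at s = −(1 + 8.45)/0.0909 = −104.

s = -104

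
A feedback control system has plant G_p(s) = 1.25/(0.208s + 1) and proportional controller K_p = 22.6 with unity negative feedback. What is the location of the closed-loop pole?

Closed loop: T(s) = K_p·G_p/(1+K_p·G_p) = 28.25/(0.208s + 1 + 28.25), with pole at s = −(1 + 28.25)/0.208 = −140.6.

s = -140.6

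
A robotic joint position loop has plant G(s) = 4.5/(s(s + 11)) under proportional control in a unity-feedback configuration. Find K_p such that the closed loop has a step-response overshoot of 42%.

K_p = 94.9

From %OS = 100·exp(−πζ/√(1−ζ²)) = 42%, ζ = −ln(0.42)/√(π²+ln²(0.42)) = 0.2662.
Characteristic equation s² + 11s + 4.5K_p = 0 gives ζ = 11/(2√(4.5K_p)).
Setting ζ = 0.2662: √(4.5K_p) = 11/(2·0.2662) = 20.66, so K_p = 427/4.5 = 94.9.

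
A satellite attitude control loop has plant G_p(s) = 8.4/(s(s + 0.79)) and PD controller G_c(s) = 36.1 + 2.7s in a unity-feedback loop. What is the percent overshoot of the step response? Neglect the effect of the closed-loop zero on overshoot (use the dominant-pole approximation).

Forward path: (36.1 + 2.7s)·8.4/(s(s+0.79)). The closed-loop characteristic equation is s² + (0.79 + 8.4·2.7)s + 8.4·36.1 = 0.
That is s² + 23.47s + 303.2 = 0, so ω_n = 17.41 rad/s and ζ = 23.47/(2·17.41) = 0.6739.
%OS = 100·exp(−πζ/√(1−ζ²)) = 5.7%.

5.7%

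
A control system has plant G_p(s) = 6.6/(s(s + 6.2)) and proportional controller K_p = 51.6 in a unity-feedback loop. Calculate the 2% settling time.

From 1 + K_pG_p(s) = 0: s² + 6.2s + 340.6 = 0 ⇒ ω_n = 18.45, ζ = 0.168.
2% settling time T_s ≈ 4/(ζω_n) = 4/3.1 = 1.29 s.

T_s ≈ 1.29 s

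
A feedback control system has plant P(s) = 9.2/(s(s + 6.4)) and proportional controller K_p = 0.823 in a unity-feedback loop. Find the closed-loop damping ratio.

1 + K_p·P(s) = 0 gives s² + 6.4s + 7.572 = 0.
So ω_n² = 7.572 ⇒ ω_n = 2.752 rad/s, and ζ = 6.4/(2ω_n) = 1.16.

ζ = 1.16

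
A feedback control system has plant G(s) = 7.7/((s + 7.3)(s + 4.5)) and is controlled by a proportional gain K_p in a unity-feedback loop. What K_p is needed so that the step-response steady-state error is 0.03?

The loop is type 0, so e_ss(step) = 1/(1 + K_pos) with K_pos = K_p·G(0).
G(0) = 0.2344. Require 1/(1 + K_p·0.2344) = 0.03, so 1 + 0.2344·K_p = 33.33.
K_p = (33.33 − 1)/0.2344 = 138.

K_p = 138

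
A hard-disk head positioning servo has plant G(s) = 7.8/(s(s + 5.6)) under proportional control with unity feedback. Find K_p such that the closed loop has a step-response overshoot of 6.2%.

From %OS = 100·exp(−πζ/√(1−ζ²)) = 6.2%, ζ = −ln(0.062)/√(π²+ln²(0.062)) = 0.6628.
Characteristic equation s² + 5.6s + 7.8K_p = 0 gives ζ = 5.6/(2√(7.8K_p)).
Setting ζ = 0.6628: √(7.8K_p) = 5.6/(2·0.6628) = 4.225, so K_p = 17.85/7.8 = 2.29.

K_p = 2.29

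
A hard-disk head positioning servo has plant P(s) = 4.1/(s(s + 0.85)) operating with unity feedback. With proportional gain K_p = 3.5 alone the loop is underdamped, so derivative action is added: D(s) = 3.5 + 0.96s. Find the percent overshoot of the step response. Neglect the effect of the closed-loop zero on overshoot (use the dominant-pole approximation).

7.73%

Forward path: (3.5 + 0.96s)·4.1/(s(s+0.85)). The closed-loop characteristic equation is s² + (0.85 + 4.1·0.96)s + 4.1·3.5 = 0.
That is s² + 4.786s + 14.35 = 0, so ω_n = 3.788 rad/s and ζ = 4.786/(2·3.788) = 0.6317.
%OS = 100·exp(−πζ/√(1−ζ²)) = 7.73%.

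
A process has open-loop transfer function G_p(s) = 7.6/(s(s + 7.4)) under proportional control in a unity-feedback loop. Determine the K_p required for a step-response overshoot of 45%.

K_p = 29.7

From %OS = 100·exp(−πζ/√(1−ζ²)) = 45%, ζ = −ln(0.45)/√(π²+ln²(0.45)) = 0.2463.
Characteristic equation s² + 7.4s + 7.6K_p = 0 gives ζ = 7.4/(2√(7.6K_p)).
Setting ζ = 0.2463: √(7.6K_p) = 7.4/(2·0.2463) = 15.02, so K_p = 225.6/7.6 = 29.7.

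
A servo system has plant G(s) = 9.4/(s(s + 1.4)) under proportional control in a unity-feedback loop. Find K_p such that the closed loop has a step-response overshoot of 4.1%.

From %OS = 100·exp(−πζ/√(1−ζ²)) = 4.1%, ζ = −ln(0.041)/√(π²+ln²(0.041)) = 0.713.
Characteristic equation s² + 1.4s + 9.4K_p = 0 gives ζ = 1.4/(2√(9.4K_p)).
Setting ζ = 0.713: √(9.4K_p) = 1.4/(2·0.713) = 0.9818, so K_p = 0.964/9.4 = 0.103.

K_p = 0.103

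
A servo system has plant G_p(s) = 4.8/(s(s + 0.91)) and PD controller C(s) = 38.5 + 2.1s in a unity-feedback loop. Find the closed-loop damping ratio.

Forward path: (38.5 + 2.1s)·4.8/(s(s+0.91)). The closed-loop characteristic equation is s² + (0.91 + 4.8·2.1)s + 4.8·38.5 = 0.
That is s² + 10.99s + 184.8 = 0, so ω_n = 13.59 rad/s and ζ = 10.99/(2·13.59) = 0.4042.

ζ = 0.404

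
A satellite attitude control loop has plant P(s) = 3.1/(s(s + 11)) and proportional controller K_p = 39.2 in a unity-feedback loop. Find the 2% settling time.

From 1 + K_pP(s) = 0: s² + 11s + 121.5 = 0 ⇒ ω_n = 11.02, ζ = 0.4989.
2% settling time T_s ≈ 4/(ζω_n) = 4/5.5 = 0.727 s.

T_s ≈ 0.727 s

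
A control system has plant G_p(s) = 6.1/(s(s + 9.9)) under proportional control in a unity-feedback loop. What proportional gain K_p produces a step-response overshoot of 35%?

K_p = 40

From %OS = 100·exp(−πζ/√(1−ζ²)) = 35%, ζ = −ln(0.35)/√(π²+ln²(0.35)) = 0.3169.
Characteristic equation s² + 9.9s + 6.1K_p = 0 gives ζ = 9.9/(2√(6.1K_p)).
Setting ζ = 0.3169: √(6.1K_p) = 9.9/(2·0.3169) = 15.62, so K_p = 243.9/6.1 = 40.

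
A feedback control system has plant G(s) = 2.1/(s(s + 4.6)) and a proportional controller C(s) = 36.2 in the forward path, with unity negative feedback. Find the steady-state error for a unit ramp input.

0.0605

The loop has one pole at the origin (type 1). Velocity error constant K_v = lim_{s→0} s·C(s)G(s) = 36.2·2.1/4.6 = 16.53.
Steady-state error to a unit ramp: e_ss = 1/K_v = 0.0605.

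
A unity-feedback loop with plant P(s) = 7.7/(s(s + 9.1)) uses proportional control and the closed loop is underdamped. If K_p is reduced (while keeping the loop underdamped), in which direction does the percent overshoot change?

decrease

ζ = 9.1/(2√(7.7K_p)) rises as K_p falls; higher damping means less overshoot.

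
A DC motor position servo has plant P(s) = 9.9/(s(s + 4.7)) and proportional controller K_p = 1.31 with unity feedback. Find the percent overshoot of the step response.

6.68%

The closed-loop denominator s² + 4.7s + 12.97 gives ω_n = √12.97 = 3.601 and ζ = 4.7/(2ω_n) = 0.6526.
%OS = 100·exp(−πζ/√(1−ζ²)) = 100·exp(−π·0.6526/√0.5742) = 6.68%.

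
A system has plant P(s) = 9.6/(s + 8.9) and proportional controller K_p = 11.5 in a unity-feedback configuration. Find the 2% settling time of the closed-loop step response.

Closed-loop transfer function: T(s) = K_p·P(s)/(1 + K_p·P(s)) = 110.4/(s + 8.9 + 110.4) = 110.4/(s + 119.3).
Time constant τ = 1/119.3 = 0.008382 s, so the 2% settling time is about 4τ = 0.0335 s.

T_s ≈ 0.0335 s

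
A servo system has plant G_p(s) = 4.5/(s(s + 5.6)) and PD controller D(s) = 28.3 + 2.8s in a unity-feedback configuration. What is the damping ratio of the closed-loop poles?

Forward path: (28.3 + 2.8s)·4.5/(s(s+5.6)). The closed-loop characteristic equation is s² + (5.6 + 4.5·2.8)s + 4.5·28.3 = 0.
That is s² + 18.2s + 127.4 = 0, so ω_n = 11.28 rad/s and ζ = 18.2/(2·11.28) = 0.8064.

ζ = 0.806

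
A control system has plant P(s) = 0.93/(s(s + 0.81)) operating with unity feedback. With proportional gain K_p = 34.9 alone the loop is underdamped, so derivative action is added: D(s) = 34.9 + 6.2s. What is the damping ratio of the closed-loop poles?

Forward path: (34.9 + 6.2s)·0.93/(s(s+0.81)). The closed-loop characteristic equation is s² + (0.81 + 0.93·6.2)s + 0.93·34.9 = 0.
That is s² + 6.576s + 32.46 = 0, so ω_n = 5.697 rad/s and ζ = 6.576/(2·5.697) = 0.5771.

ζ = 0.577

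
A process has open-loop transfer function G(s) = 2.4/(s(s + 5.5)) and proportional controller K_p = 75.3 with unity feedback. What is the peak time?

Closed-loop characteristic equation: s² + 5.5s + 180.7 = 0, so ω_n = 13.44 rad/s and ζ = 5.5/(2·13.44) = 0.2046.
Damped frequency ω_d = ω_n√(1−ζ²) = 13.16 rad/s, so peak time T_p = π/ω_d = 0.239 s.

T_p = 0.239 s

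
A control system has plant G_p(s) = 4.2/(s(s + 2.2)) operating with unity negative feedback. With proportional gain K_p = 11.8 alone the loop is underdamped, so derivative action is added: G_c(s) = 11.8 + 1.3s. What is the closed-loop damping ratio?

ζ = 0.544

Forward path: (11.8 + 1.3s)·4.2/(s(s+2.2)). The closed-loop characteristic equation is s² + (2.2 + 4.2·1.3)s + 4.2·11.8 = 0.
That is s² + 7.66s + 49.56 = 0, so ω_n = 7.04 rad/s and ζ = 7.66/(2·7.04) = 0.544.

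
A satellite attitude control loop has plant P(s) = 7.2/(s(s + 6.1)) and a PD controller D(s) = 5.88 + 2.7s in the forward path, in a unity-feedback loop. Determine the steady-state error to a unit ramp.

The loop has one pole at the origin (type 1). Velocity error constant K_v = lim_{s→0} s·D(s)P(s) = 5.88·7.2/6.1 = 6.94.
Steady-state error to a unit ramp: e_ss = 1/K_v = 0.144.

0.144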